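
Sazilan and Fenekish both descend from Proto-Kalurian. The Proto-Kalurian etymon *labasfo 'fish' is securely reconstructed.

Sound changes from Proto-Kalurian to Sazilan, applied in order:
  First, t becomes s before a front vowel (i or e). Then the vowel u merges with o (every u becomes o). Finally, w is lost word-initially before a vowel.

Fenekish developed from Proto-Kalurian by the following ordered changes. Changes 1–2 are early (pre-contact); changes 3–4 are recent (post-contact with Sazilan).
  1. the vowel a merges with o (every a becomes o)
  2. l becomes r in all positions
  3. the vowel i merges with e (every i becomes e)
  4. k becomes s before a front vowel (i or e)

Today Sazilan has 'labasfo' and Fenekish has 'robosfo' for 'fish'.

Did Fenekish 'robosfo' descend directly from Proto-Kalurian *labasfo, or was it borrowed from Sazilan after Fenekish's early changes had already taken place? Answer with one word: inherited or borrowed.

inherited

If inherited, *labasfo would pass through all of Fenekish's changes:
Fenekish: start from *labasfo.
  rule 1 (vowel merger): labasfo → lobosfo
  rule 2 (unconditioned shift): lobosfo → robosfo
  rule 3: no change — robosfo
  rule 4: no change — robosfo
  ⇒ Fenekish robosfo
If borrowed from Sazilan 'labasfo' after the early changes, it would undergo only the recent ones:
  rule 3 (vowel merger): no change (labasfo)
  rule 4 (palatalisation): no change (labasfo)
  ⇒ as a loan: labasfo
Fenekish 'robosfo' matches the inherited outcome exactly, so it is an inherited cognate, not a loan.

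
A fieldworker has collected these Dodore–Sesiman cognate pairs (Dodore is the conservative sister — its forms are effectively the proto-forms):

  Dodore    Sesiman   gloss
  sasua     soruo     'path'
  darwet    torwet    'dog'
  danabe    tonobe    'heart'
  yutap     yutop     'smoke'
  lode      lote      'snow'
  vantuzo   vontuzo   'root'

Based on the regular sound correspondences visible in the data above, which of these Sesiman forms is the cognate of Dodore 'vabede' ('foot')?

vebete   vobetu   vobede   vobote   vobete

danabe ~ tonobe — Dodore a corresponds to Sesiman o after a consonant, before a labial obstruent.
lode ~ lote — Dodore d corresponds to Sesiman t between vowels (before a front vowel).
Applying these to Dodore 'vabede':
  vabede → vobede   (a→o after a consonant, before a labial obstruent)
  vobede → vobete   (d→t between vowels (before a front vowel))
So the Sesiman cognate is 'vobete'.

vobete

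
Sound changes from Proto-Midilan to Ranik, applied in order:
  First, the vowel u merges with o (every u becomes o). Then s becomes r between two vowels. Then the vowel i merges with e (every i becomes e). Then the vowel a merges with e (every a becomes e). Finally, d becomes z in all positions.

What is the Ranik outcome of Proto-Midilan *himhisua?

Ranik: start from *himhisua.
  rule 1 (vowel merger): himhisua → himhisoa
  rule 2 (rhotacism): himhisoa → himhiroa
  rule 3 (vowel merger): himhiroa → hemheroa
  rule 4 (vowel merger): hemheroa → hemheroe
  rule 5: no change — hemheroe
  ⇒ Ranik hemheroe

hemheroe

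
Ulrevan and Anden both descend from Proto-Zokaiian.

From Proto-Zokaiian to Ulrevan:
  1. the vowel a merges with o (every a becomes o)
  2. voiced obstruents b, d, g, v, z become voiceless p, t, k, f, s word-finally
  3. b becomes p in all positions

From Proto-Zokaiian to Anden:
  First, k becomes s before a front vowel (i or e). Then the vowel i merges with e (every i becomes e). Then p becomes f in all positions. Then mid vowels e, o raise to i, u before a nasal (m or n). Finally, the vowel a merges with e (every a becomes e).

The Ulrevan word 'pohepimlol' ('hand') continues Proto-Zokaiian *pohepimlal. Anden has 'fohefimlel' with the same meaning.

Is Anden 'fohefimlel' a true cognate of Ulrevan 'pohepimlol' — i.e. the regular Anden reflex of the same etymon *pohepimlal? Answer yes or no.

Derive the expected Anden reflex of *pohepimlal:
Anden: *pohepimlal > pohepemlal > fohefemlal > fohefimlal > fohefimlel  (by vowel merger, unconditioned shift, pre-nasal raising, vowel merger)
Anden 'fohefimlel' matches the regular reflex exactly, so the pair is cognate.

yes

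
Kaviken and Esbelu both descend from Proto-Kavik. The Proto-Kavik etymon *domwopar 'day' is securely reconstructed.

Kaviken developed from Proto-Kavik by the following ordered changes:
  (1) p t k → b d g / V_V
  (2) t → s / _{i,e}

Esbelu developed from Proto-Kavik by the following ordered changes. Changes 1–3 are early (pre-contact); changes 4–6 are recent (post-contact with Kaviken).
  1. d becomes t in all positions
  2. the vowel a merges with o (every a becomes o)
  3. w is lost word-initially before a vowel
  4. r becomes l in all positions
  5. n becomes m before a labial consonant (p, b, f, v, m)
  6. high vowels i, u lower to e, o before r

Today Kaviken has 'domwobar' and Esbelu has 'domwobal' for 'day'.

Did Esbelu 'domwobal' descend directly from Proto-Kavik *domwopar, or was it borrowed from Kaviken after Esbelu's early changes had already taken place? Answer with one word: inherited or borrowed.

borrowed

If inherited, *domwopar would pass through all of Esbelu's changes:
Esbelu: *domwopar
  domwopar → tomwopar   [unconditioned shift]
  tomwopar → tomwopor   [vowel merger]
  tomwopor (rule 3 does not apply)
  tomwopor → tomwopol   [unconditioned shift]
  tomwopol (rule 5 does not apply)
  tomwopol (rule 6 does not apply)
  giving Esbelu tomwopol.
If borrowed from Kaviken 'domwobar' after the early changes, it would undergo only the recent ones:
  rule 4 (unconditioned shift): domwobar → domwobal
  rule 5 (nasal place assimilation): no change (domwobal)
  rule 6 (pre-rhotic lowering): no change (domwobal)
  ⇒ as a loan: domwobal
Esbelu 'domwobal' matches the loan outcome 'domwobal', not the inherited 'tomwopol' — it skipped the early Esbelu changes, so it was borrowed from Kaviken.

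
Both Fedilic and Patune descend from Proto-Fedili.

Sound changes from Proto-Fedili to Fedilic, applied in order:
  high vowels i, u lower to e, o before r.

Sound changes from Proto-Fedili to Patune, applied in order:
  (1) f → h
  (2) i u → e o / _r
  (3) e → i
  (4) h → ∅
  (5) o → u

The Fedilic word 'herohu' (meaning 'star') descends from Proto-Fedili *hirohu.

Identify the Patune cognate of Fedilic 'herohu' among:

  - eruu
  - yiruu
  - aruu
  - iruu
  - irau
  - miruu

iruu

Patune: *hirohu > herohu > hirohu > irou > iruu  (by pre-rhotic lowering, vowel merger, h-loss, vowel merger)
Only 'iruu' matches the regular Patune development of *hirohu.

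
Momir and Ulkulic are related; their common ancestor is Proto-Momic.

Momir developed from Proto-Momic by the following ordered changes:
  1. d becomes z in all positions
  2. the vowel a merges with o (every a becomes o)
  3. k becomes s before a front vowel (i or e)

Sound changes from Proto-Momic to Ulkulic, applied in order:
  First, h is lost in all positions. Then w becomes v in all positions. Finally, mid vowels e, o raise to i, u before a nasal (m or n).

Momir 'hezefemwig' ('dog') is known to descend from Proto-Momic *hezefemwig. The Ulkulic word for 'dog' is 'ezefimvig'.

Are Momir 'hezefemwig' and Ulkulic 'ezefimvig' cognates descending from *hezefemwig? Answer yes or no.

Derive the expected Ulkulic reflex of *hezefemwig:
Ulkulic: *hezefemwig
  hezefemwig → ezefemwig   [h-loss]
  ezefemwig → ezefemvig   [unconditioned shift]
  ezefemvig → ezefimvig   [pre-nasal raising]
  giving Ulkulic ezefimvig.
Ulkulic 'ezefimvig' matches the regular reflex exactly, so the pair is cognate.

yes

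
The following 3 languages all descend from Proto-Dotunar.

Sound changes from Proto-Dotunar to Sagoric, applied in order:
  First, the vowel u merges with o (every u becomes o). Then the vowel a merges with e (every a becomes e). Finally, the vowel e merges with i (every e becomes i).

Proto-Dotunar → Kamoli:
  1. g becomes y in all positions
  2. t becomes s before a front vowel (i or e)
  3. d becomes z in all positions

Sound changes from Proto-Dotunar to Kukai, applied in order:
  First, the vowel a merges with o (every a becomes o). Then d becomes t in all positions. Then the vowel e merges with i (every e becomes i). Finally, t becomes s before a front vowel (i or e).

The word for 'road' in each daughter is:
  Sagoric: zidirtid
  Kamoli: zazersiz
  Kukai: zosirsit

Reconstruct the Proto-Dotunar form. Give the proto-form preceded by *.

Position 2: Sagoric has i, Kamoli has a, Kukai has o. Kamoli preserves a here (none of its changes turn any other segment into a), so the proto-segment is *a.
Position 6: Sagoric has t, Kamoli has s, Kukai has s. Sagoric preserves t here (none of its changes turn any other segment into t), so the proto-segment is *t.
Verify the candidate proto-form against each daughter:
Sagoric: start from *zadertid.
  rule 1: no change — zadertid
  rule 2 (vowel merger): zadertid → zedertid
  rule 3 (vowel merger): zedertid → zidirtid
  ⇒ Sagoric zidirtid
Kamoli: *zadertid > zadersid > zazersiz  (by palatalisation, unconditioned shift)
Kukai: *zadertid > zodertid > zotertit > zotirtit > zosirsit  (by vowel merger, unconditioned shift, vowel merger, palatalisation)
No other proto-form is consistent with every reflex, so the reconstruction is *zadertid.

*zadertid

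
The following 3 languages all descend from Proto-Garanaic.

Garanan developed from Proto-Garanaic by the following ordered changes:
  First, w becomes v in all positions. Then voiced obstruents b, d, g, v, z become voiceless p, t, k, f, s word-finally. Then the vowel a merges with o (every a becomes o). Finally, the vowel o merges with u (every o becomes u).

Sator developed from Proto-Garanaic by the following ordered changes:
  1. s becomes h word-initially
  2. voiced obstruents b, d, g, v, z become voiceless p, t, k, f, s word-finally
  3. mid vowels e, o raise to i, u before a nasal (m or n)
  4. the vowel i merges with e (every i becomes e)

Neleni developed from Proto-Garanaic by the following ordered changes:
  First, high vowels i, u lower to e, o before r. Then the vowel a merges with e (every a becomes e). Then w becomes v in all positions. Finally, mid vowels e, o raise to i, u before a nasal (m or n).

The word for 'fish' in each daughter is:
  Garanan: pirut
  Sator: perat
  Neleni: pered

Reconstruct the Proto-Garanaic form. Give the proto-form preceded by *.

Position 4: Garanan has u, Sator has a, Neleni has e. Sator preserves a here (none of its changes turn any other segment into a), so the proto-segment is *a.
Position 2: Garanan has i, Sator has e, Neleni has e. Garanan preserves i here (none of its changes turn any other segment into i), so the proto-segment is *i.
Position 5: Garanan has t, Sator has t, Neleni has d. Neleni preserves d here (none of its changes turn any other segment into d), so the proto-segment is *d.
This points to *pirad. Verify forward in each daughter:
Garanan: *pirad
  pirad (rule 1 does not apply)
  pirad → pirat   [final devoicing]
  pirat → pirot   [vowel merger]
  pirot → pirut   [vowel merger]
  giving Garanan pirut.
Sator: *pirad
  pirad (rule 1 does not apply)
  pirad → pirat   [final devoicing]
  pirat (rule 3 does not apply)
  pirat → perat   [vowel merger]
  giving Sator perat.
Neleni: *pirad > perad > pered  (by pre-rhotic lowering, vowel merger)
*pirad is the unique common source.

*pirad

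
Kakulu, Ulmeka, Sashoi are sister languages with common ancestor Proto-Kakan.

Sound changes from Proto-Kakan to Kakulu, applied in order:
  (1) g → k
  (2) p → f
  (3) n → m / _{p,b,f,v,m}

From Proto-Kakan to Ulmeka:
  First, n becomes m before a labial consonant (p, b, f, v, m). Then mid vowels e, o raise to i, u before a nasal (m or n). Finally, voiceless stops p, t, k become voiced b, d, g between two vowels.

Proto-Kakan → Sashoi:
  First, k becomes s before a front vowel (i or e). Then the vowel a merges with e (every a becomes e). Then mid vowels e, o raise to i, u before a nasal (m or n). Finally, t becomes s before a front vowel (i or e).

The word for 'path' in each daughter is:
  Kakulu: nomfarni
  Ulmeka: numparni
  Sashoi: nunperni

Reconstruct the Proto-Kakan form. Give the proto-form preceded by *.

*nonparni

Position 5: Kakulu has a, Ulmeka has a, Sashoi has e. Kakulu preserves a here (none of its changes turn any other segment into a), so the proto-segment is *a.
Position 2: Kakulu has o, Ulmeka has u, Sashoi has u. Kakulu preserves o here (none of its changes turn any other segment into o), so the proto-segment is *o.
Position 3: Kakulu has m, Ulmeka has m, Sashoi has n. Sashoi preserves n here (none of its changes turn any other segment into n), so the proto-segment is *n.
This points to *nonparni. Verify forward in each daughter:
Kakulu: *nonparni
  nonparni (rule 1 does not apply)
  nonparni → nonfarni   [unconditioned shift]
  nonfarni → nomfarni   [nasal place assimilation]
  giving Kakulu nomfarni.
Ulmeka: start from *nonparni.
  rule 1 (nasal place assimilation): nonparni → nomparni
  rule 2 (pre-nasal raising): nomparni → numparni
  rule 3: no change — numparni
  ⇒ Ulmeka numparni
Sashoi: *nonparni > nonperni > nunperni  (by vowel merger, pre-nasal raising)
No other proto-form is consistent with every reflex, so the reconstruction is *nonparni.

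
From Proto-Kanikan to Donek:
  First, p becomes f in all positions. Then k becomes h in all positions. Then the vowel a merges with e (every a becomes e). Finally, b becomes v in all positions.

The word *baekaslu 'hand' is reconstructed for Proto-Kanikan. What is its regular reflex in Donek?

Donek: start from *baekaslu.
  rule 1: no change — baekaslu
  rule 2 (unconditioned shift): baekaslu → baehaslu
  rule 3 (vowel merger): baehaslu → beeheslu
  rule 4 (unconditioned shift): beeheslu → veeheslu
  ⇒ Donek veeheslu

veeheslu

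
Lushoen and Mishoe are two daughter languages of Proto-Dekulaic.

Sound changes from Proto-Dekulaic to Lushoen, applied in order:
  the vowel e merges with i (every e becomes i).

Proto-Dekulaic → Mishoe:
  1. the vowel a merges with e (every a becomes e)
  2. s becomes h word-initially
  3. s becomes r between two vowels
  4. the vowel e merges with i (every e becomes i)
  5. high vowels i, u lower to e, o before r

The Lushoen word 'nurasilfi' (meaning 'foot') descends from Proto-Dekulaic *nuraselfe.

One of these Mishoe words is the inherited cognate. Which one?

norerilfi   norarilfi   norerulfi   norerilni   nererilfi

norerilfi

Mishoe: *nuraselfe > nureselfe > nurerelfe > nuririlfi > norerilfi  (by vowel merger, rhotacism, vowel merger, pre-rhotic lowering)
Only 'norerilfi' matches the regular Mishoe development of *nuraselfe.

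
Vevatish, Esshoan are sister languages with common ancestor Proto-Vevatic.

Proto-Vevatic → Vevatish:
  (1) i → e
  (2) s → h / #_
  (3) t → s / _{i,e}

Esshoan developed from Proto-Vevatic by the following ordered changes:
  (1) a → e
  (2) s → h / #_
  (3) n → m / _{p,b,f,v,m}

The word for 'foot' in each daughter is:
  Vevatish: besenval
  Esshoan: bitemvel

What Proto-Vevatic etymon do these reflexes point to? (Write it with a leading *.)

*bitenval

Position 2: Vevatish has e, Esshoan has i. Esshoan preserves i here (none of its changes turn any other segment into i), so the proto-segment is *i.
Position 7: Vevatish has a, Esshoan has e. Vevatish preserves a here (none of its changes turn any other segment into a), so the proto-segment is *a.
Position 5: Vevatish has n, Esshoan has m. Vevatish preserves n here (none of its changes turn any other segment into n), so the proto-segment is *n.
Continuing position by position gives *bitenval; check it forward:
Vevatish: *bitenval
  bitenval → betenval   [vowel merger]
  betenval (rule 2 does not apply)
  betenval → besenval   [palatalisation]
  giving Vevatish besenval.
Esshoan: *bitenval
  bitenval → bitenvel   [vowel merger]
  bitenvel (rule 2 does not apply)
  bitenvel → bitemvel   [nasal place assimilation]
  giving Esshoan bitemvel.
No other proto-form is consistent with every reflex, so the reconstruction is *bitenval.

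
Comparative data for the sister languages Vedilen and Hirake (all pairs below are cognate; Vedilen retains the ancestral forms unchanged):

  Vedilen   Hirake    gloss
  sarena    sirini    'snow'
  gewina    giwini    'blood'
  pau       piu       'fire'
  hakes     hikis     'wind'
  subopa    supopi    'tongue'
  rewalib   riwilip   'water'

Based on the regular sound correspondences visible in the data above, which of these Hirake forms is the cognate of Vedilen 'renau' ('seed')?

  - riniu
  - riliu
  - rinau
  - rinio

sarena ~ sirini — Vedilen e corresponds to Hirake i after a consonant, before a nasal.
pau ~ piu — Vedilen a corresponds to Hirake i after a consonant, before a back vowel.
Applying these to Vedilen 'renau':
  renau → rinau   (e→i after a consonant, before a nasal)
  rinau → riniu   (a→i after a consonant, before a back vowel)
So the Hirake cognate is 'riniu'.

riniu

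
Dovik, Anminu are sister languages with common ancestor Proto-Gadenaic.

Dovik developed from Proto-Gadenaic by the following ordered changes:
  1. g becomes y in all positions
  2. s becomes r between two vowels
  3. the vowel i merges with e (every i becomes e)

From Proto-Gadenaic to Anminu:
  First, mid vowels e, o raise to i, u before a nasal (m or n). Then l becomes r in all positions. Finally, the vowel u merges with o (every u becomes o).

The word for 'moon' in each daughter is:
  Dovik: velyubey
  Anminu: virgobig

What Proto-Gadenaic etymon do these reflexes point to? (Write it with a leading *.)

Position 2: Dovik has e, Anminu has i. Taking the neighbouring segments as reconstructed: Dovik e could go back to *e or *i; Anminu i can only go back to *i — the one source consistent with every daughter is *i.
Position 5: Dovik has u, Anminu has o. Dovik preserves u here (none of its changes turn any other segment into u), so the proto-segment is *u.
Position 4: Dovik has y, Anminu has g. Anminu preserves g here (none of its changes turn any other segment into g), so the proto-segment is *g.
Verify the candidate proto-form against each daughter:
Dovik: *vilgubig
  vilgubig → vilyubiy   [unconditioned shift]
  vilyubiy (rule 2 does not apply)
  vilyubiy → velyubey   [vowel merger]
  giving Dovik velyubey.
Anminu: start from *vilgubig.
  rule 1: no change — vilgubig
  rule 2 (unconditioned shift): vilgubig → virgubig
  rule 3 (vowel merger): virgubig → virgobig
  ⇒ Anminu virgobig
Only *vilgubig yields all of Dovik velyubey, Anminu virgobig.

*vilgubig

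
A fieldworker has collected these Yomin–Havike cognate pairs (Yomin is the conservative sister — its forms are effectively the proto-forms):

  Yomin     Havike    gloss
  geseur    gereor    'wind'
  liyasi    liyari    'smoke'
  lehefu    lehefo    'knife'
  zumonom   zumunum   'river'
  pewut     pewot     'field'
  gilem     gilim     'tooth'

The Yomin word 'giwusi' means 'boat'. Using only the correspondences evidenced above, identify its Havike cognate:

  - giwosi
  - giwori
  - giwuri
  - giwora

pewut ~ pewot — Yomin u corresponds to Havike o after a consonant, before a consonant other than r, m, n, p, b, f, v.
liyasi ~ liyari — Yomin s corresponds to Havike r between vowels (before a front vowel).
Applying these to Yomin 'giwusi':
  giwusi → giwosi   (u→o after a consonant, before a consonant other than r, m, n, p, b, f, v)
  giwosi → giwori   (s→r between vowels (before a front vowel))
So the Havike cognate is 'giwori'.

giwori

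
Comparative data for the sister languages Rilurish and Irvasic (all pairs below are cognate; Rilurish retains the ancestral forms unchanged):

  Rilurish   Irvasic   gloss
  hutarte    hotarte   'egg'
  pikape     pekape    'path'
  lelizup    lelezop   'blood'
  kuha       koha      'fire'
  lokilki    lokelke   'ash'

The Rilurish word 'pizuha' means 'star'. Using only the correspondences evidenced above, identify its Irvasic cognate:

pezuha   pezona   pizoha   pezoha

pezoha

pikape ~ pekape, lelizup ~ lelezop — Rilurish i corresponds to Irvasic e after a consonant, before a consonant other than r, m, n, p, b, f, v.
hutarte ~ hotarte, kuha ~ koha — Rilurish u corresponds to Irvasic o after a consonant, before a consonant other than r, m, n, p, b, f, v.
Applying these to Rilurish 'pizuha':
  pizuha → pezuha   (i→e after a consonant, before a consonant other than r, m, n, p, b, f, v)
  pezuha → pezoha   (u→o after a consonant, before a consonant other than r, m, n, p, b, f, v)
So the Irvasic cognate is 'pezoha'.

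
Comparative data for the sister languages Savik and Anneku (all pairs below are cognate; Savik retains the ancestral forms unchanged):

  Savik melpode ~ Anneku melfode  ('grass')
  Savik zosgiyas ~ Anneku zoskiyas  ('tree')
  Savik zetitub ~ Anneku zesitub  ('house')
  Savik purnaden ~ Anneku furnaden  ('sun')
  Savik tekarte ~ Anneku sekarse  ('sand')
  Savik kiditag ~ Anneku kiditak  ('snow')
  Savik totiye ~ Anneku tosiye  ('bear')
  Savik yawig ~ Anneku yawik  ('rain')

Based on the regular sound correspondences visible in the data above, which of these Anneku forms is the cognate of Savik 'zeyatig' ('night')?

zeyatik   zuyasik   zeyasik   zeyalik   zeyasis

zeyasik

zetitub ~ zesitub, totiye ~ tosiye — Savik t corresponds to Anneku s between vowels (before a front vowel).
kiditag ~ kiditak, yawig ~ yawik — Savik g corresponds to Anneku k word-finally.
Applying these to Savik 'zeyatig':
  zeyatig → zeyasig   (t→s between vowels (before a front vowel))
  zeyasig → zeyasik   (g→k word-finally)
So the Anneku cognate is 'zeyasik'.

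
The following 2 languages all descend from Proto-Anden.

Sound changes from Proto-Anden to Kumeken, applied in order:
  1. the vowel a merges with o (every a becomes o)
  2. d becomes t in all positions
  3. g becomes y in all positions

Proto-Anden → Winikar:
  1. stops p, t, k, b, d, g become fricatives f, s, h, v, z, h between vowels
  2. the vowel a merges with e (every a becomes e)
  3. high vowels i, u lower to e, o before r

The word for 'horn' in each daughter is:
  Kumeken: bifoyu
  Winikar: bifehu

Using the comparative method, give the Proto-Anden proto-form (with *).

*bifagu

Position 4: Kumeken has o, Winikar has e. Taking the neighbouring segments as reconstructed: Kumeken o could go back to *a or *o; Winikar e could go back to *a or *e — the one source consistent with every daughter is *a.
Position 5: Kumeken has y, Winikar has h. Taking the neighbouring segments as reconstructed: Kumeken y could go back to *g or *y; Winikar h could go back to *k or *g or *h — the one source consistent with every daughter is *g.
The remaining positions agree across the daughters. Check the candidate against every language:
Kumeken: *bifagu > bifogu > bifoyu  (by vowel merger, unconditioned shift)
Winikar: start from *bifagu.
  rule 1 (intervocalic lenition): bifagu → bifahu
  rule 2 (vowel merger): bifahu → bifehu
  rule 3: no change — bifehu
  ⇒ Winikar bifehu
No other proto-form is consistent with every reflex, so the reconstruction is *bifagu.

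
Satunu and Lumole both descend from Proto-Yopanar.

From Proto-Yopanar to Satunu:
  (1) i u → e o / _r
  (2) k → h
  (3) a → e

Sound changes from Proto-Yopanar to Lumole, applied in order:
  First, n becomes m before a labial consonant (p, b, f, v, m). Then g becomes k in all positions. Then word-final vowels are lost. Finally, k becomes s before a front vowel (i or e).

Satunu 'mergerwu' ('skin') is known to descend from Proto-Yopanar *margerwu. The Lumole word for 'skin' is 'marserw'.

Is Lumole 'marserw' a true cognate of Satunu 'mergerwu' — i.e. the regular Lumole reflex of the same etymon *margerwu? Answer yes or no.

yes

Derive the expected Lumole reflex of *margerwu:
Lumole: start from *margerwu.
  rule 1: no change — margerwu
  rule 2 (unconditioned shift): margerwu → markerwu
  rule 3 (apocope): markerwu → markerw
  rule 4 (palatalisation): markerw → marserw
  ⇒ Lumole marserw
Lumole 'marserw' matches the regular reflex exactly, so the pair is cognate.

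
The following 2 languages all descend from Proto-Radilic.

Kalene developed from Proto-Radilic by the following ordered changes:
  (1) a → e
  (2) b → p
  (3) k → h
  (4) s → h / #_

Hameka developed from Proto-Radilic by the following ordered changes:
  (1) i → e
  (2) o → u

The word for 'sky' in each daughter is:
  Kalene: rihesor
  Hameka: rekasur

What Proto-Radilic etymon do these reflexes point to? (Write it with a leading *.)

Position 4: Kalene has e, Hameka has a. Hameka preserves a here (none of its changes turn any other segment into a), so the proto-segment is *a.
Position 2: Kalene has i, Hameka has e. Kalene preserves i here (none of its changes turn any other segment into i), so the proto-segment is *i.
Position 3: Kalene has h, Hameka has k. Hameka preserves k here (none of its changes turn any other segment into k), so the proto-segment is *k.
This points to *rikasor. Verify forward in each daughter:
Kalene: start from *rikasor.
  rule 1 (vowel merger): rikasor → rikesor
  rule 2: no change — rikesor
  rule 3 (unconditioned shift): rikesor → rihesor
  rule 4: no change — rihesor
  ⇒ Kalene rihesor
Hameka: start from *rikasor.
  rule 1 (vowel merger): rikasor → rekasor
  rule 2 (vowel merger): rekasor → rekasur
  ⇒ Hameka rekasur
*rikasor is the unique common source.

*rikasor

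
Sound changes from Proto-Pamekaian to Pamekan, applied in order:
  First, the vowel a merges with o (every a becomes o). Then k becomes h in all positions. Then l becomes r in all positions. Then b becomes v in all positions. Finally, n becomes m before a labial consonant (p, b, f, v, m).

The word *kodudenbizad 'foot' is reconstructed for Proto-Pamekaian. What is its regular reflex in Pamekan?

hodudemvizod

Pamekan: start from *kodudenbizad.
  rule 1 (vowel merger): kodudenbizad → kodudenbizod
  rule 2 (unconditioned shift): kodudenbizod → hodudenbizod
  rule 3: no change — hodudenbizod
  rule 4 (unconditioned shift): hodudenbizod → hodudenvizod
  rule 5 (nasal place assimilation): hodudenvizod → hodudemvizod
  ⇒ Pamekan hodudemvizod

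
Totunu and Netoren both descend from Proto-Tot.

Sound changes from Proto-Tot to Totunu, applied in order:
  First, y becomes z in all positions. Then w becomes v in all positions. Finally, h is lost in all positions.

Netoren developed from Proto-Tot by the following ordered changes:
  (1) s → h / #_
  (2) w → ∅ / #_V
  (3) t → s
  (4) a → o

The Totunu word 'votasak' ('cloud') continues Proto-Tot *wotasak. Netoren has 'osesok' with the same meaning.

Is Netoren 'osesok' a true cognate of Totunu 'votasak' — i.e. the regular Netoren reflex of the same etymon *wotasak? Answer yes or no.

Derive the expected Netoren reflex of *wotasak:
Netoren: *wotasak
  wotasak (rule 1 does not apply)
  wotasak → otasak   [glide loss]
  otasak → osasak   [unconditioned shift]
  osasak → ososok   [vowel merger]
  giving Netoren ososok.
The regular Netoren reflex would be 'ososok', but the attested form is 'osesok'. The correspondence is irregular, so they are not cognates (the Netoren form has a different source).

no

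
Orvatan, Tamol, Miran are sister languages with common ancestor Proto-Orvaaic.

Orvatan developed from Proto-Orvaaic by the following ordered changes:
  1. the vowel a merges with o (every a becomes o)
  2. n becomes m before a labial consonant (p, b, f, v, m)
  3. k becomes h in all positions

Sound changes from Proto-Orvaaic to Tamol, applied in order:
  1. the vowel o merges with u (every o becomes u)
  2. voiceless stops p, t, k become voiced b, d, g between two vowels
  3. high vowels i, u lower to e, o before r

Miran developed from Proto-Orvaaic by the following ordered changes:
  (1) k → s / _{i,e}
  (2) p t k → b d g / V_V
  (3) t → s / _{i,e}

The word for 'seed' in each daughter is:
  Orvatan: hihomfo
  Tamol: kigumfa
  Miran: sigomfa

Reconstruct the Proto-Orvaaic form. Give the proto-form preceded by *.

Position 7: Orvatan has o, Tamol has a, Miran has a. Tamol preserves a here (none of its changes turn any other segment into a), so the proto-segment is *a.
Position 1: Orvatan has h, Tamol has k, Miran has s. Tamol preserves k here (none of its changes turn any other segment into k), so the proto-segment is *k.
Continuing position by position gives *kikomfa; check it forward:
Orvatan: *kikomfa > kikomfo > hihomfo  (by vowel merger, unconditioned shift)
Tamol: *kikomfa > kikumfa > kigumfa  (by vowel merger, intervocalic voicing)
Miran: start from *kikomfa.
  rule 1 (palatalisation): kikomfa → sikomfa
  rule 2 (intervocalic voicing): sikomfa → sigomfa
  rule 3: no change — sigomfa
  ⇒ Miran sigomfa
No other proto-form is consistent with every reflex, so the reconstruction is *kikomfa.

*kikomfa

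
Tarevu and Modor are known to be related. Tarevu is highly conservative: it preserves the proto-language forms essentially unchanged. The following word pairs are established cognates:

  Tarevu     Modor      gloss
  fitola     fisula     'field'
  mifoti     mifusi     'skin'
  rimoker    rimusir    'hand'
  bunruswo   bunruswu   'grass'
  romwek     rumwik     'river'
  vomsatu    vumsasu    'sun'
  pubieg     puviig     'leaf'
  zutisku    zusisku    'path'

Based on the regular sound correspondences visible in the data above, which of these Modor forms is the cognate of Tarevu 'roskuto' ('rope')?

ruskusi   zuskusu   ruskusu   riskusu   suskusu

ruskusu

fitola ~ fisula, mifoti ~ mifusi — Tarevu o corresponds to Modor u after a consonant, before a consonant other than r, m, n, p, b, f, v.
fitola ~ fisula — Tarevu t corresponds to Modor s between vowels (before a back vowel).
bunruswo ~ bunruswu — Tarevu o corresponds to Modor u word-finally.
Applying these to Tarevu 'roskuto':
  roskuto → ruskuto   (o→u after a consonant, before a consonant other than r, m, n, p, b, f, v)
  ruskuto → ruskuso   (t→s between vowels (before a back vowel))
  ruskuso → ruskusu   (o→u word-finally)
So the Modor cognate is 'ruskusu'.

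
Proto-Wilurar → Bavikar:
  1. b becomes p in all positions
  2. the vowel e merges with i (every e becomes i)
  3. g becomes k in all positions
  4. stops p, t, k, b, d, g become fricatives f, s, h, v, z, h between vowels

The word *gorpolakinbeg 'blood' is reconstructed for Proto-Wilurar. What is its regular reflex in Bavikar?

Bavikar: *gorpolakinbeg
  gorpolakinbeg → gorpolakinpeg   [unconditioned shift]
  gorpolakinpeg → gorpolakinpig   [vowel merger]
  gorpolakinpig → korpolakinpik   [unconditioned shift]
  korpolakinpik → korpolahinpik   [intervocalic lenition]
  giving Bavikar korpolahinpik.

korpolahinpik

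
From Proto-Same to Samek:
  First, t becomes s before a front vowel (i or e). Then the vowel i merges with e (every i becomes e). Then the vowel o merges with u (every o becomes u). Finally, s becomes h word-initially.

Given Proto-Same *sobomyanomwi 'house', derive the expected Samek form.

hubumyanumwe

Samek: start from *sobomyanomwi.
  rule 1: no change — sobomyanomwi
  rule 2 (vowel merger): sobomyanomwi → sobomyanomwe
  rule 3 (vowel merger): sobomyanomwe → subumyanumwe
  rule 4 (debuccalisation): subumyanumwe → hubumyanumwe
  ⇒ Samek hubumyanumwe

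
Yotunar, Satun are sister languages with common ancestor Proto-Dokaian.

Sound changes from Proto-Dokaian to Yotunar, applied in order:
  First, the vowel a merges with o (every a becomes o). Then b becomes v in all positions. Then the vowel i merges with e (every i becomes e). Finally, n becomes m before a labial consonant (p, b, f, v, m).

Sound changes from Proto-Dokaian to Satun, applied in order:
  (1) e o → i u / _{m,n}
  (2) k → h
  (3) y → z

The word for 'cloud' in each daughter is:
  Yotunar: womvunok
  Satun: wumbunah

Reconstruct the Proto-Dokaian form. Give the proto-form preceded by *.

Position 8: Yotunar has k, Satun has h. Yotunar preserves k here (none of its changes turn any other segment into k), so the proto-segment is *k.
Position 7: Yotunar has o, Satun has a. Satun preserves a here (none of its changes turn any other segment into a), so the proto-segment is *a.
Position 2: Yotunar has o, Satun has u. Taking the neighbouring segments as reconstructed: Yotunar o could go back to *a or *o; Satun u could go back to *o or *u — the one source consistent with every daughter is *o.
Continuing position by position gives *wombunak; check it forward:
Yotunar: start from *wombunak.
  rule 1 (vowel merger): wombunak → wombunok
  rule 2 (unconditioned shift): wombunok → womvunok
  rule 3: no change — womvunok
  rule 4: no change — womvunok
  ⇒ Yotunar womvunok
Satun: start from *wombunak.
  rule 1 (pre-nasal raising): wombunak → wumbunak
  rule 2 (unconditioned shift): wumbunak → wumbunah
  rule 3: no change — wumbunah
  ⇒ Satun wumbunah
*wombunak is the unique common source.

*wombunak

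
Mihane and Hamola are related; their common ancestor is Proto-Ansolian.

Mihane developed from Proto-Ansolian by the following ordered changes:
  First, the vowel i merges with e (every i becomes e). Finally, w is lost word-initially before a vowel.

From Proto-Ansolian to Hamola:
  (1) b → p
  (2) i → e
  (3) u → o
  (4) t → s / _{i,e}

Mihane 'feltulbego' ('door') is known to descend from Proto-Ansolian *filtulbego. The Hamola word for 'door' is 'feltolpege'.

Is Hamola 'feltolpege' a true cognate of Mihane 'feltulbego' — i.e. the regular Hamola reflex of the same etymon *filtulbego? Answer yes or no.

no

Derive the expected Hamola reflex of *filtulbego:
Hamola: start from *filtulbego.
  rule 1 (unconditioned shift): filtulbego → filtulpego
  rule 2 (vowel merger): filtulpego → feltulpego
  rule 3 (vowel merger): feltulpego → feltolpego
  rule 4: no change — feltolpego
  ⇒ Hamola feltolpego
The regular Hamola reflex would be 'feltolpego', but the attested form is 'feltolpege'. The correspondence is irregular, so they are not cognates (the Hamola form has a different source).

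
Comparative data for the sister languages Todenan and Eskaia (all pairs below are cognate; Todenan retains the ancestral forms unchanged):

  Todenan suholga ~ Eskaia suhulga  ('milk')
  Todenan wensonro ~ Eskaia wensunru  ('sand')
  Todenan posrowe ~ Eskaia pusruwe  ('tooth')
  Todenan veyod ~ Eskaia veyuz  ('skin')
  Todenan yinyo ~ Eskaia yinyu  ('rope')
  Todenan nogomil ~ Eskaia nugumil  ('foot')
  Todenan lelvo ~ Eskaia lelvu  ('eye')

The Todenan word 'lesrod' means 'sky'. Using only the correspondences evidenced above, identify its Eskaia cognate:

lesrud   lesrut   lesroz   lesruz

suholga ~ suhulga, posrowe ~ pusruwe — Todenan o corresponds to Eskaia u after a consonant, before a consonant other than r, m, n, p, b, f, v.
veyod ~ veyuz — Todenan d corresponds to Eskaia z word-finally.
Applying these to Todenan 'lesrod':
  lesrod → lesrud   (o→u after a consonant, before a consonant other than r, m, n, p, b, f, v)
  lesrud → lesruz   (d→z word-finally)
So the Eskaia cognate is 'lesruz'.

lesruz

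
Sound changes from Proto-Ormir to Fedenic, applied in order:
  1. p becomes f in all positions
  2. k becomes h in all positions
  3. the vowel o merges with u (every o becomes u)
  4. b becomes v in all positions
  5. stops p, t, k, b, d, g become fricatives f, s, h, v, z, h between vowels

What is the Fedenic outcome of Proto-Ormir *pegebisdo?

Fedenic: *pegebisdo > fegebisdo > fegebisdu > fegevisdu > fehevisdu  (by unconditioned shift, vowel merger, unconditioned shift, intervocalic lenition)

fehevisdu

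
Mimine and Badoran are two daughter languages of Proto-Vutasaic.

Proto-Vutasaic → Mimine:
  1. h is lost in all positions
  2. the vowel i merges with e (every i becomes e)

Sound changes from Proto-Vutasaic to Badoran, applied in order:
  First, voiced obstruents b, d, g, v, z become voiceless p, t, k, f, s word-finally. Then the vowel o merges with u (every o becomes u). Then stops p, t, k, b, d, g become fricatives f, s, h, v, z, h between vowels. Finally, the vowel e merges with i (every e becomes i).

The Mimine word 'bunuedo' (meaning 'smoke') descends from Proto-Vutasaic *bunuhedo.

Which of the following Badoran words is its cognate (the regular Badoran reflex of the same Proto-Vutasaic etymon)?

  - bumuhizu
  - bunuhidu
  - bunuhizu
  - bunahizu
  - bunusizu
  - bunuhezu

bunuhizu

Badoran: start from *bunuhedo.
  rule 1: no change — bunuhedo
  rule 2 (vowel merger): bunuhedo → bunuhedu
  rule 3 (intervocalic lenition): bunuhedu → bunuhezu
  rule 4 (vowel merger): bunuhezu → bunuhizu
  ⇒ Badoran bunuhizu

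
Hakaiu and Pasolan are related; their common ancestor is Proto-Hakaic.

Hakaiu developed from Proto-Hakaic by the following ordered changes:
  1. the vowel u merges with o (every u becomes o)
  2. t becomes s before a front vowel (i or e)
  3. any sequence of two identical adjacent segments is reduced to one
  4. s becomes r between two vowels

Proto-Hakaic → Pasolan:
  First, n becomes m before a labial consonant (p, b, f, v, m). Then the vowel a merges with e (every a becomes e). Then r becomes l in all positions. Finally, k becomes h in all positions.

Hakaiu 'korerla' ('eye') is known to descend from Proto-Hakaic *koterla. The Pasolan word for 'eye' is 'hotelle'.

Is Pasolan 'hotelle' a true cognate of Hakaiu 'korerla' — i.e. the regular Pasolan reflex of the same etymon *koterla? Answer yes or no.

Derive the expected Pasolan reflex of *koterla:
Pasolan: start from *koterla.
  rule 1: no change — koterla
  rule 2 (vowel merger): koterla → koterle
  rule 3 (unconditioned shift): koterle → kotelle
  rule 4 (unconditioned shift): kotelle → hotelle
  ⇒ Pasolan hotelle
Pasolan 'hotelle' matches the regular reflex exactly, so the pair is cognate.

yes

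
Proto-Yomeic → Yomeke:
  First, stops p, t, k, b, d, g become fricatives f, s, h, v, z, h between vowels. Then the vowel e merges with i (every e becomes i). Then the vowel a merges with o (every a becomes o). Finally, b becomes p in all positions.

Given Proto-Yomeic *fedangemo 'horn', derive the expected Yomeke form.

Yomeke: *fedangemo
  fedangemo → fezangemo   [intervocalic lenition]
  fezangemo → fizangimo   [vowel merger]
  fizangimo → fizongimo   [vowel merger]
  fizongimo (rule 4 does not apply)
  giving Yomeke fizongimo.

fizongimo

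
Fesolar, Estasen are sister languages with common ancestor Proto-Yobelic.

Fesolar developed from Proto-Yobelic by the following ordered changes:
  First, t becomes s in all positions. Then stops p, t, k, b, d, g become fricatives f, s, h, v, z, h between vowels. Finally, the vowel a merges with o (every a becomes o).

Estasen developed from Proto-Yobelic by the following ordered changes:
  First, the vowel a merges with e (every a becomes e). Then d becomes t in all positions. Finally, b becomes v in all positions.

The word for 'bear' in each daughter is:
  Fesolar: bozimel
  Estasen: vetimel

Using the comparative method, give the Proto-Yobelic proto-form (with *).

Position 2: Fesolar has o, Estasen has e. Taking the neighbouring segments as reconstructed: Fesolar o could go back to *a or *o; Estasen e could go back to *a or *e — the one source consistent with every daughter is *a.
Position 3: Fesolar has z, Estasen has t. Taking the neighbouring segments as reconstructed: Fesolar z could go back to *d or *z; Estasen t could go back to *t or *d — the one source consistent with every daughter is *d.
Position 1: Fesolar has b, Estasen has v. Fesolar preserves b here (none of its changes turn any other segment into b), so the proto-segment is *b.
Verify the candidate proto-form against each daughter:
Fesolar: start from *badimel.
  rule 1: no change — badimel
  rule 2 (intervocalic lenition): badimel → bazimel
  rule 3 (vowel merger): bazimel → bozimel
  ⇒ Fesolar bozimel
Estasen: start from *badimel.
  rule 1 (vowel merger): badimel → bedimel
  rule 2 (unconditioned shift): bedimel → betimel
  rule 3 (unconditioned shift): betimel → vetimel
  ⇒ Estasen vetimel
No other proto-form is consistent with every reflex, so the reconstruction is *badimel.

*badimel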